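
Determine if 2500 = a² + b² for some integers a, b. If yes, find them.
0² + 50² (a=0, b=50)

Factorization: 2500 = 2^2 × 5^4
By Fermat: n is sum of two squares iff every prime p ≡ 3 (mod 4) appears to even power.
All primes ≡ 3 (mod 4) appear to even power.
Search a = 0, 1, 2, … for 2500 - a² a perfect square: first hit at a = 0: 2500 - 0 = 2500 = 50².
2500 = 0² + 50² = 0 + 2500 ✓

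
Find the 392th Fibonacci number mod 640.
149

Matrix identity: Q^n = [[F_(n+1), F_n], [F_n, F_(n-1)]] with Q = [[1,1],[1,0]].
n = 392 = 110001000₂. Square-and-multiply, entries mod 640:
Q^1 = [[1,1],[1,0]]
Q^3 = (Q^1)²·Q = [[3,2],[2,1]]
Q^6 = (Q^3)² = [[13,8],[8,5]]
Q^12 = (Q^6)² = [[233,144],[144,89]]
Q^24 = (Q^12)² = [[145,288],[288,497]]
Q^49 = (Q^24)²·Q = [[225,289],[289,576]]
Q^98 = (Q^49)² = [[386,449],[449,577]]
Q^196 = (Q^98)² = [[517,387],[387,130]]
Q^392 = (Q^196)² = [[418,149],[149,269]]
F_392 mod 640 = Q^392[0][1] = 149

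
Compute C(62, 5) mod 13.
5

Using Lucas' theorem:
Write n=62 and k=5 in base 13:
n in base 13: [4, 10]
k in base 13: [0, 5]
C(62,5) mod 13 = ∏ C(n_i, k_i) mod 13
Digit binomials (mod 13): C(4,0) = 1; C(10,5) = 252 ≡ 5
Product: 1 × 5 = 5 ≡ 5 (mod 13)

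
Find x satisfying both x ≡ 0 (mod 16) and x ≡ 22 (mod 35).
512

Using Chinese Remainder Theorem:
M = 16 × 35 = 560
M1 = 35, M2 = 16
y1 = 35^(-1) mod 16 = 11
y2 = 16^(-1) mod 35 = 11
x = (0×35×11 + 22×16×11) mod 560 = 512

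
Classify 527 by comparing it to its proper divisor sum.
deficient

Proper divisors of 527: sum = 1 + 17 + 31 = 49
Since 49 < 527, 527 is deficient.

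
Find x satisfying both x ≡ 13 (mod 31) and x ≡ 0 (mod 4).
44

Using Chinese Remainder Theorem:
M = 31 × 4 = 124
M1 = 4, M2 = 31
y1 = 4^(-1) mod 31 = 8
y2 = 31^(-1) mod 4 = 3
x = (13×4×8 + 0×31×3) mod 124 = 44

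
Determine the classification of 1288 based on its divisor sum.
abundant

Proper divisors of 1288: sum = 1 + 2 + 4 + 7 + 8 + 14 + 23 + 28 + 46 + 56 + 92 + 161 + 184 + 322 + 644 = 1592
Since 1592 > 1288, 1288 is abundant.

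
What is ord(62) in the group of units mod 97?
6

97 is prime, so ord(62) divides φ(97) = 96.
Divisors of 96: 1, 2, 3, 4, 6, 8, 12, 16, 24, 32, 48, 96.
Repeated squaring: 62^1 ≡ 62, 62^2 ≡ 61, 62^4 ≡ 35, 62^8 ≡ 61, 62^16 ≡ 35, 62^32 ≡ 61, 62^64 ≡ 35 (mod 97).
Test 62^d mod 97 for each divisor d in increasing order:
62^1 ≡ 62
62^2 ≡ 61
62^3 = 62^2·62^1 ≡ 96
62^4 ≡ 35
62^6 = 62^4·62^2 ≡ 1  ← first divisor giving 1
The order is 6.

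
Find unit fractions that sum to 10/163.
1/17 + 1/396 + 1/1097316

Greedy algorithm:
10/163: ceiling(163/10) = 17, use 1/17
7/2771: ceiling(2771/7) = 396, use 1/396
1/1097316: ceiling(1097316/1) = 1097316, use 1/1097316
Result: 10/163 = 1/17 + 1/396 + 1/1097316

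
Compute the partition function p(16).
231

p(n) counts ways to write n as a sum of positive integers (order ignored).
Euler's pentagonal recurrence: p(k) = p(k-1) + p(k-2) - p(k-5) - p(k-7) + p(k-12) + p(k-15) - ... (offsets j(3j∓1)/2, signs ++--, p(0)=1, p(<0)=0).
DP table for k = 0..15: p(0)=1, p(1)=1, p(2)=2, p(3)=3, p(4)=5, p(5)=7, p(6)=11, p(7)=15, p(8)=22, p(9)=30, p(10)=42, p(11)=56, p(12)=77, p(13)=101, p(14)=135, p(15)=176.
Final step: p(16) = p(15) + p(14) - p(11) - p(9) + p(4) + p(1)
= 176 + 135 - 56 - 30 + 5 + 1
= 231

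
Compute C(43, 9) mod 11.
10

Using Lucas' theorem:
Write n=43 and k=9 in base 11:
n in base 11: [3, 10]
k in base 11: [0, 9]
C(43,9) mod 11 = ∏ C(n_i, k_i) mod 11
Digit binomials (mod 11): C(3,0) = 1; C(10,9) = 10
Product: 1 × 10 = 10 ≡ 10 (mod 11)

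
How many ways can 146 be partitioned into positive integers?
27517052599

p(n) counts ways to write n as a sum of positive integers (order ignored).
Euler's pentagonal recurrence: p(k) = p(k-1) + p(k-2) - p(k-5) - p(k-7) + p(k-12) + p(k-15) - ... (offsets j(3j∓1)/2, signs ++--, p(0)=1, p(<0)=0).
DP table for k = 0..145: p(0)=1, p(1)=1, p(2)=2, p(3)=3, p(4)=5, p(5)=7, p(6)=11, p(7)=15, p(8)=22, p(9)=30, p(10)=42, p(11)=56, p(12)=77, p(13)=101, p(14)=135, p(15)=176, p(16)=231, p(17)=297, p(18)=385, p(19)=490, p(20)=627, p(21)=792, p(22)=1002, p(23)=1255, p(24)=1575, p(25)=1958, p(26)=2436, p(27)=3010, p(28)=3718, p(29)=4565, p(30)=5604, p(31)=6842, p(32)=8349, p(33)=10143, p(34)=12310, p(35)=14883, p(36)=17977, p(37)=21637, p(38)=26015, p(39)=31185, p(40)=37338, p(41)=44583, p(42)=53174, p(43)=63261, p(44)=75175, p(45)=89134, p(46)=105558, p(47)=124754, p(48)=147273, p(49)=173525, p(50)=204226, p(51)=239943, p(52)=281589, p(53)=329931, p(54)=386155, p(55)=451276, p(56)=526823, p(57)=614154, p(58)=715220, p(59)=831820, p(60)=966467, p(61)=1121505, p(62)=1300156, p(63)=1505499, p(64)=1741630, p(65)=2012558, p(66)=2323520, p(67)=2679689, p(68)=3087735, p(69)=3554345, p(70)=4087968, p(71)=4697205, p(72)=5392783, p(73)=6185689, p(74)=7089500, p(75)=8118264, p(76)=9289091, p(77)=10619863, p(78)=12132164, p(79)=13848650, p(80)=15796476, p(81)=18004327, p(82)=20506255, p(83)=23338469, p(84)=26543660, p(85)=30167357, p(86)=34262962, p(87)=38887673, p(88)=44108109, p(89)=49995925, p(90)=56634173, p(91)=64112359, p(92)=72533807, p(93)=82010177, p(94)=92669720, p(95)=104651419, p(96)=118114304, p(97)=133230930, p(98)=150198136, p(99)=169229875, p(100)=190569292, p(101)=214481126, p(102)=241265379, p(103)=271248950, p(104)=304801365, p(105)=342325709, p(106)=384276336, p(107)=431149389, p(108)=483502844, p(109)=541946240, p(110)=607163746, p(111)=679903203, p(112)=761002156, p(113)=851376628, p(114)=952050665, p(115)=1064144451, p(116)=1188908248, p(117)=1327710076, p(118)=1482074143, p(119)=1653668665, p(120)=1844349560, p(121)=2056148051, p(122)=2291320912, p(123)=2552338241, p(124)=2841940500, p(125)=3163127352, p(126)=3519222692, p(127)=3913864295, p(128)=4351078600, p(129)=4835271870, p(130)=5371315400, p(131)=5964539504, p(132)=6620830889, p(133)=7346629512, p(134)=8149040695, p(135)=9035836076, p(136)=10015581680, p(137)=11097645016, p(138)=12292341831, p(139)=13610949895, p(140)=15065878135, p(141)=16670689208, p(142)=18440293320, p(143)=20390982757, p(144)=22540654445, p(145)=24908858009.
Final step: p(146) = p(145) + p(144) - p(141) - p(139) + p(134) + p(131) - p(124) - p(120) + p(111) + p(106) - p(95) - p(89) + p(76) + p(69) - p(54) - p(46) + p(29) + p(20) - p(1)
= 24908858009 + 22540654445 - 16670689208 - 13610949895 + 8149040695 + 5964539504 - 2841940500 - 1844349560 + 679903203 + 384276336 - 104651419 - 49995925 + 9289091 + 3554345 - 386155 - 105558 + 4565 + 627 - 1
= 27517052599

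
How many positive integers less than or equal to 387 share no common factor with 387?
252

387 = 3^2 × 43
φ(n) = n × ∏(1 - 1/p) for each prime p dividing n
φ(387) = 387 × (1 - 1/3) × (1 - 1/43) = 252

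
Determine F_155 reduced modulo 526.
163

Matrix identity: Q^n = [[F_(n+1), F_n], [F_n, F_(n-1)]] with Q = [[1,1],[1,0]].
n = 155 = 10011011₂. Square-and-multiply, entries mod 526:
Q^1 = [[1,1],[1,0]]
Q^2 = (Q^1)² = [[2,1],[1,1]]
Q^4 = (Q^2)² = [[5,3],[3,2]]
Q^9 = (Q^4)²·Q = [[55,34],[34,21]]
Q^19 = (Q^9)²·Q = [[453,499],[499,480]]
Q^38 = (Q^19)² = [[272,57],[57,215]]
Q^77 = (Q^38)²·Q = [[318,437],[437,407]]
Q^155 = (Q^77)²·Q = [[336,163],[163,173]]
F_155 mod 526 = Q^155[0][1] = 163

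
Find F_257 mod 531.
508

Matrix identity: Q^n = [[F_(n+1), F_n], [F_n, F_(n-1)]] with Q = [[1,1],[1,0]].
n = 257 = 100000001₂. Square-and-multiply, entries mod 531:
Q^1 = [[1,1],[1,0]]
Q^2 = (Q^1)² = [[2,1],[1,1]]
Q^4 = (Q^2)² = [[5,3],[3,2]]
Q^8 = (Q^4)² = [[34,21],[21,13]]
Q^16 = (Q^8)² = [[4,456],[456,79]]
Q^32 = (Q^16)² = [[331,147],[147,184]]
Q^64 = (Q^32)² = [[13,303],[303,241]]
Q^128 = (Q^64)² = [[115,498],[498,148]]
Q^257 = (Q^128)²·Q = [[325,508],[508,348]]
F_257 mod 531 = Q^257[0][1] = 508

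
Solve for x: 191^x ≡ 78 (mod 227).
30

Baby-step giant-step with step n = ⌈√227⌉ = 16.
Baby steps 191^j mod 227 (j:value) for j=0..15: 0:1, 1:191, 2:161, 3:106, 4:43, 5:41, 6:113, 7:18, 8:33, 9:174, 10:92, 11:93, 12:57, 13:218, 14:97, 15:140.
Giant-step multiplier: 191^(-16) ≡ 191^(226-16) = 191^210 ≡ 74 (mod 227).
Giant steps γ_i = 78·74^i mod 227: γ_0=78, γ_1=97 (in table at j=14).
x = i·n + j = 1·16 + 14 = 30.
Check: 191^30 ≡ 78 (mod 227).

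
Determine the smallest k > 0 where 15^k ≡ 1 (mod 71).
35

71 is prime, so ord(15) divides φ(71) = 70.
Divisors of 70: 1, 2, 5, 7, 10, 14, 35, 70.
Repeated squaring: 15^1 ≡ 15, 15^2 ≡ 12, 15^4 ≡ 2, 15^8 ≡ 4, 15^16 ≡ 16, 15^32 ≡ 43, 15^64 ≡ 3 (mod 71).
Test 15^d mod 71 for each divisor d in increasing order:
15^1 ≡ 15
15^2 ≡ 12
15^5 = 15^4·15^1 ≡ 30
15^7 = 15^4·15^2·15^1 ≡ 5
15^10 = 15^8·15^2 ≡ 48
15^14 = 15^8·15^4·15^2 ≡ 25
15^35 = 15^32·15^2·15^1 ≡ 1  ← first divisor giving 1
The order is 35.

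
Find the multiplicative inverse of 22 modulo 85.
58

gcd(22, 85) = 1, so the inverse exists.
Extended Euclidean algorithm on (85, 22):
85 = 3 × 22 + 19  ⟹  19 = (1)·85 + (-3)·22
22 = 1 × 19 + 3  ⟹  3 = (-1)·85 + (4)·22
19 = 6 × 3 + 1  ⟹  1 = (7)·85 + (-27)·22
So (-27)·22 ≡ 1 (mod 85), i.e. 22^(-1) ≡ -27 ≡ 58 (mod 85).
Check: 22 × 58 = 1276 ≡ 1 (mod 85)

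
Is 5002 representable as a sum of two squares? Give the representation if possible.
39² + 59² (a=39, b=59)

Factorization: 5002 = 2 × 41 × 61
By Fermat: n is sum of two squares iff every prime p ≡ 3 (mod 4) appears to even power.
All primes ≡ 3 (mod 4) appear to even power.
Search a = 0, 1, 2, … for 5002 - a² a perfect square: first hit at a = 39: 5002 - 1521 = 3481 = 59².
5002 = 39² + 59² = 1521 + 3481 ✓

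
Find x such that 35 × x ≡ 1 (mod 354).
263

gcd(35, 354) = 1, so the inverse exists.
Extended Euclidean algorithm on (354, 35):
354 = 10 × 35 + 4  ⟹  4 = (1)·354 + (-10)·35
35 = 8 × 4 + 3  ⟹  3 = (-8)·354 + (81)·35
4 = 1 × 3 + 1  ⟹  1 = (9)·354 + (-91)·35
So (-91)·35 ≡ 1 (mod 354), i.e. 35^(-1) ≡ -91 ≡ 263 (mod 354).
Check: 35 × 263 = 9205 ≡ 1 (mod 354)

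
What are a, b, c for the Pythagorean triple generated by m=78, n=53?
(3275, 8268, 8893)

Euclid's formula: a = m² - n², b = 2mn, c = m² + n²
m = 78, n = 53
a = 78² - 53² = 6084 - 2809 = 3275
b = 2 × 78 × 53 = 8268
c = 78² + 53² = 6084 + 2809 = 8893
Verification: 3275² + 8268² = 10725625 + 68359824 = 79085449 = 8893² ✓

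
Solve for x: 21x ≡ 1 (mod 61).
32

gcd(21, 61) = 1, so the inverse exists.
Extended Euclidean algorithm on (61, 21):
61 = 2 × 21 + 19  ⟹  19 = (1)·61 + (-2)·21
21 = 1 × 19 + 2  ⟹  2 = (-1)·61 + (3)·21
19 = 9 × 2 + 1  ⟹  1 = (10)·61 + (-29)·21
So (-29)·21 ≡ 1 (mod 61), i.e. 21^(-1) ≡ -29 ≡ 32 (mod 61).
Check: 21 × 32 = 672 ≡ 1 (mod 61)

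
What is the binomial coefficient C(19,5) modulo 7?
1

Using Lucas' theorem:
Write n=19 and k=5 in base 7:
n in base 7: [2, 5]
k in base 7: [0, 5]
C(19,5) mod 7 = ∏ C(n_i, k_i) mod 7
Digit binomials (mod 7): C(2,0) = 1; C(5,5) = 1
Product: 1 × 1 = 1 ≡ 1 (mod 7)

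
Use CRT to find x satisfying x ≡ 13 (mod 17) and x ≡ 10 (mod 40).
370

Using Chinese Remainder Theorem:
M = 17 × 40 = 680
M1 = 40, M2 = 17
y1 = 40^(-1) mod 17 = 3
y2 = 17^(-1) mod 40 = 33
x = (13×40×3 + 10×17×33) mod 680 = 370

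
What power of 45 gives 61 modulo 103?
96

Baby-step giant-step with step n = ⌈√103⌉ = 11.
Baby steps 45^j mod 103 (j:value) for j=0..10: 0:1, 1:45, 2:68, 3:73, 4:92, 5:20, 6:76, 7:21, 8:18, 9:89, 10:91.
Giant-step multiplier: 45^(-11) ≡ 45^(102-11) = 45^91 ≡ 70 (mod 103).
Giant steps γ_i = 61·70^i mod 103: γ_0=61, γ_1=47, γ_2=97, γ_3=95, γ_4=58, γ_5=43, γ_6=23, γ_7=65, γ_8=18 (in table at j=8).
x = i·n + j = 8·11 + 8 = 96.
Check: 45^96 ≡ 61 (mod 103).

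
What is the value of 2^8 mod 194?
62

Repeated squaring. Binary of 8 = 1000.
2^1 ≡ 2 (mod 194); 2^2 ≡ 4 (mod 194); 2^4 ≡ 16 (mod 194); 2^8 ≡ 62 (mod 194)
2^8 = 2^8 ≡ 62 (mod 194)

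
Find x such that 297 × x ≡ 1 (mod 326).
281

gcd(297, 326) = 1, so the inverse exists.
Extended Euclidean algorithm on (326, 297):
326 = 1 × 297 + 29  ⟹  29 = (1)·326 + (-1)·297
297 = 10 × 29 + 7  ⟹  7 = (-10)·326 + (11)·297
29 = 4 × 7 + 1  ⟹  1 = (41)·326 + (-45)·297
So (-45)·297 ≡ 1 (mod 326), i.e. 297^(-1) ≡ -45 ≡ 281 (mod 326).
Check: 297 × 281 = 83457 ≡ 1 (mod 326)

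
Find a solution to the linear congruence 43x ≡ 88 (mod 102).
x ≡ 40 (mod 102)

gcd(43, 102) = 1, which divides 88, so solutions exist.
Find 43^(-1) mod 102 by the extended Euclidean algorithm:
102 = 2 × 43 + 16  ⟹  16 = (1)·102 + (-2)·43
43 = 2 × 16 + 11  ⟹  11 = (-2)·102 + (5)·43
16 = 1 × 11 + 5  ⟹  5 = (3)·102 + (-7)·43
11 = 2 × 5 + 1  ⟹  1 = (-8)·102 + (19)·43
So (19)·43 ≡ 1 (mod 102), i.e. 43^(-1) ≡ 19 (mod 102).
x ≡ 19 × 88 = 1672 ≡ 40 (mod 102).
Check: 43 × 40 = 1720 ≡ 88 (mod 102).
Unique solution: x ≡ 40 (mod 102)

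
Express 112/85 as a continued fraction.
[1; 3, 6, 1, 3]

Euclidean algorithm steps:
112 = 1 × 85 + 27
85 = 3 × 27 + 4
27 = 6 × 4 + 3
4 = 1 × 3 + 1
3 = 3 × 1 + 0
Continued fraction: [1; 3, 6, 1, 3]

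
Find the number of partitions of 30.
5604

p(n) counts ways to write n as a sum of positive integers (order ignored).
Euler's pentagonal recurrence: p(k) = p(k-1) + p(k-2) - p(k-5) - p(k-7) + p(k-12) + p(k-15) - ... (offsets j(3j∓1)/2, signs ++--, p(0)=1, p(<0)=0).
DP table for k = 0..29: p(0)=1, p(1)=1, p(2)=2, p(3)=3, p(4)=5, p(5)=7, p(6)=11, p(7)=15, p(8)=22, p(9)=30, p(10)=42, p(11)=56, p(12)=77, p(13)=101, p(14)=135, p(15)=176, p(16)=231, p(17)=297, p(18)=385, p(19)=490, p(20)=627, p(21)=792, p(22)=1002, p(23)=1255, p(24)=1575, p(25)=1958, p(26)=2436, p(27)=3010, p(28)=3718, p(29)=4565.
Final step: p(30) = p(29) + p(28) - p(25) - p(23) + p(18) + p(15) - p(8) - p(4)
= 4565 + 3718 - 1958 - 1255 + 385 + 176 - 22 - 5
= 5604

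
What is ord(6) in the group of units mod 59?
58

59 is prime, so ord(6) divides φ(59) = 58.
Divisors of 58: 1, 2, 29, 58.
Repeated squaring: 6^1 ≡ 6, 6^2 ≡ 36, 6^4 ≡ 57, 6^8 ≡ 4, 6^16 ≡ 16, 6^32 ≡ 20 (mod 59).
Test 6^d mod 59 for each divisor d in increasing order:
6^1 ≡ 6
6^2 ≡ 36
6^29 = 6^16·6^8·6^4·6^1 ≡ 58
6^58 = 6^32·6^16·6^8·6^2 ≡ 1  ← first divisor giving 1
The order is 58.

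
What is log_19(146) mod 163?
132

Baby-step giant-step with step n = ⌈√163⌉ = 13.
Baby steps 19^j mod 163 (j:value) for j=0..12: 0:1, 1:19, 2:35, 3:13, 4:84, 5:129, 6:6, 7:114, 8:47, 9:78, 10:15, 11:122, 12:36.
Giant-step multiplier: 19^(-13) ≡ 19^(162-13) = 19^149 ≡ 107 (mod 163).
Giant steps γ_i = 146·107^i mod 163: γ_0=146, γ_1=137, γ_2=152, γ_3=127, γ_4=60, γ_5=63, γ_6=58, γ_7=12, γ_8=143, γ_9=142, γ_10=35 (in table at j=2).
x = i·n + j = 10·13 + 2 = 132.
Check: 19^132 ≡ 146 (mod 163).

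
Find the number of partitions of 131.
5964539504

p(n) counts ways to write n as a sum of positive integers (order ignored).
Euler's pentagonal recurrence: p(k) = p(k-1) + p(k-2) - p(k-5) - p(k-7) + p(k-12) + p(k-15) - ... (offsets j(3j∓1)/2, signs ++--, p(0)=1, p(<0)=0).
DP table for k = 0..130: p(0)=1, p(1)=1, p(2)=2, p(3)=3, p(4)=5, p(5)=7, p(6)=11, p(7)=15, p(8)=22, p(9)=30, p(10)=42, p(11)=56, p(12)=77, p(13)=101, p(14)=135, p(15)=176, p(16)=231, p(17)=297, p(18)=385, p(19)=490, p(20)=627, p(21)=792, p(22)=1002, p(23)=1255, p(24)=1575, p(25)=1958, p(26)=2436, p(27)=3010, p(28)=3718, p(29)=4565, p(30)=5604, p(31)=6842, p(32)=8349, p(33)=10143, p(34)=12310, p(35)=14883, p(36)=17977, p(37)=21637, p(38)=26015, p(39)=31185, p(40)=37338, p(41)=44583, p(42)=53174, p(43)=63261, p(44)=75175, p(45)=89134, p(46)=105558, p(47)=124754, p(48)=147273, p(49)=173525, p(50)=204226, p(51)=239943, p(52)=281589, p(53)=329931, p(54)=386155, p(55)=451276, p(56)=526823, p(57)=614154, p(58)=715220, p(59)=831820, p(60)=966467, p(61)=1121505, p(62)=1300156, p(63)=1505499, p(64)=1741630, p(65)=2012558, p(66)=2323520, p(67)=2679689, p(68)=3087735, p(69)=3554345, p(70)=4087968, p(71)=4697205, p(72)=5392783, p(73)=6185689, p(74)=7089500, p(75)=8118264, p(76)=9289091, p(77)=10619863, p(78)=12132164, p(79)=13848650, p(80)=15796476, p(81)=18004327, p(82)=20506255, p(83)=23338469, p(84)=26543660, p(85)=30167357, p(86)=34262962, p(87)=38887673, p(88)=44108109, p(89)=49995925, p(90)=56634173, p(91)=64112359, p(92)=72533807, p(93)=82010177, p(94)=92669720, p(95)=104651419, p(96)=118114304, p(97)=133230930, p(98)=150198136, p(99)=169229875, p(100)=190569292, p(101)=214481126, p(102)=241265379, p(103)=271248950, p(104)=304801365, p(105)=342325709, p(106)=384276336, p(107)=431149389, p(108)=483502844, p(109)=541946240, p(110)=607163746, p(111)=679903203, p(112)=761002156, p(113)=851376628, p(114)=952050665, p(115)=1064144451, p(116)=1188908248, p(117)=1327710076, p(118)=1482074143, p(119)=1653668665, p(120)=1844349560, p(121)=2056148051, p(122)=2291320912, p(123)=2552338241, p(124)=2841940500, p(125)=3163127352, p(126)=3519222692, p(127)=3913864295, p(128)=4351078600, p(129)=4835271870, p(130)=5371315400.
Final step: p(131) = p(130) + p(129) - p(126) - p(124) + p(119) + p(116) - p(109) - p(105) + p(96) + p(91) - p(80) - p(74) + p(61) + p(54) - p(39) - p(31) + p(14) + p(5)
= 5371315400 + 4835271870 - 3519222692 - 2841940500 + 1653668665 + 1188908248 - 541946240 - 342325709 + 118114304 + 64112359 - 15796476 - 7089500 + 1121505 + 386155 - 31185 - 6842 + 135 + 7
= 5964539504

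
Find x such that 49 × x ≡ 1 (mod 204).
25

gcd(49, 204) = 1, so the inverse exists.
Extended Euclidean algorithm on (204, 49):
204 = 4 × 49 + 8  ⟹  8 = (1)·204 + (-4)·49
49 = 6 × 8 + 1  ⟹  1 = (-6)·204 + (25)·49
So (25)·49 ≡ 1 (mod 204), i.e. 49^(-1) ≡ 25 (mod 204).
Check: 49 × 25 = 1225 ≡ 1 (mod 204)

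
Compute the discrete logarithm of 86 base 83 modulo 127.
61

Baby-step giant-step with step n = ⌈√127⌉ = 12.
Baby steps 83^j mod 127 (j:value) for j=0..11: 0:1, 1:83, 2:31, 3:33, 4:72, 5:7, 6:73, 7:90, 8:104, 9:123, 10:49, 11:3.
Giant-step multiplier: 83^(-12) ≡ 83^(126-12) = 83^114 ≡ 76 (mod 127).
Giant steps γ_i = 86·76^i mod 127: γ_0=86, γ_1=59, γ_2=39, γ_3=43, γ_4=93, γ_5=83 (in table at j=1).
x = i·n + j = 5·12 + 1 = 61.
Check: 83^61 ≡ 86 (mod 127).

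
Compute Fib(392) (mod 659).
636

Matrix identity: Q^n = [[F_(n+1), F_n], [F_n, F_(n-1)]] with Q = [[1,1],[1,0]].
n = 392 = 110001000₂. Square-and-multiply, entries mod 659:
Q^1 = [[1,1],[1,0]]
Q^3 = (Q^1)²·Q = [[3,2],[2,1]]
Q^6 = (Q^3)² = [[13,8],[8,5]]
Q^12 = (Q^6)² = [[233,144],[144,89]]
Q^24 = (Q^12)² = [[558,238],[238,320]]
Q^49 = (Q^24)²·Q = [[347,286],[286,61]]
Q^98 = (Q^49)² = [[551,45],[45,506]]
Q^196 = (Q^98)² = [[509,117],[117,392]]
Q^392 = (Q^196)² = [[603,636],[636,626]]
F_392 mod 659 = Q^392[0][1] = 636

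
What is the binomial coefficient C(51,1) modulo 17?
0

Using Lucas' theorem:
Write n=51 and k=1 in base 17:
n in base 17: [3, 0]
k in base 17: [0, 1]
C(51,1) mod 17 = ∏ C(n_i, k_i) mod 17
Digit binomials (mod 17): C(3,0) = 1; C(0,1) = 0 (k_i > n_i)
Product: 1 × 0 = 0 ≡ 0 (mod 17)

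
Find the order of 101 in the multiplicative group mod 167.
166

167 is prime, so ord(101) divides φ(167) = 166.
Divisors of 166: 1, 2, 83, 166.
Repeated squaring: 101^1 ≡ 101, 101^2 ≡ 14, 101^4 ≡ 29, 101^8 ≡ 6, 101^16 ≡ 36, 101^32 ≡ 127, 101^64 ≡ 97, 101^128 ≡ 57 (mod 167).
Test 101^d mod 167 for each divisor d in increasing order:
101^1 ≡ 101
101^2 ≡ 14
101^83 = 101^64·101^16·101^2·101^1 ≡ 166
101^166 = 101^128·101^32·101^4·101^2 ≡ 1  ← first divisor giving 1
The order is 166.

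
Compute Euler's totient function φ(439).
438

439 = 439
φ(n) = n × ∏(1 - 1/p) for each prime p dividing n
φ(439) = 439 × (1 - 1/439) = 438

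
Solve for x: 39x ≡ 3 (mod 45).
x ≡ 7 (mod 15)

gcd(39, 45) = 3, which divides 3, so solutions exist.
Divide through by 3: 13x ≡ 1 (mod 15).
Find 13^(-1) mod 15 by the extended Euclidean algorithm:
15 = 1 × 13 + 2  ⟹  2 = (1)·15 + (-1)·13
13 = 6 × 2 + 1  ⟹  1 = (-6)·15 + (7)·13
So (7)·13 ≡ 1 (mod 15), i.e. 13^(-1) ≡ 7 (mod 15).
x ≡ 7 × 1 = 7 ≡ 7 (mod 15).
Check: 39 × 7 = 273 ≡ 3 (mod 45).
x ≡ 7 (mod 15), giving 3 solutions mod 45.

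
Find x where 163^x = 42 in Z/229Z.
72

Baby-step giant-step with step n = ⌈√229⌉ = 16.
Baby steps 163^j mod 229 (j:value) for j=0..15: 0:1, 1:163, 2:5, 3:128, 4:25, 5:182, 6:125, 7:223, 8:167, 9:199, 10:148, 11:79, 12:53, 13:166, 14:36, 15:143.
Giant-step multiplier: 163^(-16) ≡ 163^(228-16) = 163^212 ≡ 14 (mod 229).
Giant steps γ_i = 42·14^i mod 229: γ_0=42, γ_1=130, γ_2=217, γ_3=61, γ_4=167 (in table at j=8).
x = i·n + j = 4·16 + 8 = 72.
Check: 163^72 ≡ 42 (mod 229).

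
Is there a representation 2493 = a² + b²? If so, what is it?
27² + 42² (a=27, b=42)

Factorization: 2493 = 3^2 × 277
By Fermat: n is sum of two squares iff every prime p ≡ 3 (mod 4) appears to even power.
All primes ≡ 3 (mod 4) appear to even power.
Search a = 0, 1, 2, … for 2493 - a² a perfect square: first hit at a = 27: 2493 - 729 = 1764 = 42².
2493 = 27² + 42² = 729 + 1764 ✓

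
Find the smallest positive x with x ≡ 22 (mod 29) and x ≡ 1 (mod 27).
109

Using Chinese Remainder Theorem:
M = 29 × 27 = 783
M1 = 27, M2 = 29
y1 = 27^(-1) mod 29 = 14
y2 = 29^(-1) mod 27 = 14
x = (22×27×14 + 1×29×14) mod 783 = 109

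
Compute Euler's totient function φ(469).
396

469 = 7 × 67
φ(n) = n × ∏(1 - 1/p) for each prime p dividing n
φ(469) = 469 × (1 - 1/7) × (1 - 1/67) = 396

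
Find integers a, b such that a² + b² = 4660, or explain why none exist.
6² + 68² (a=6, b=68)

Factorization: 4660 = 2^2 × 5 × 233
By Fermat: n is sum of two squares iff every prime p ≡ 3 (mod 4) appears to even power.
All primes ≡ 3 (mod 4) appear to even power.
Search a = 0, 1, 2, … for 4660 - a² a perfect square: first hit at a = 6: 4660 - 36 = 4624 = 68².
4660 = 6² + 68² = 36 + 4624 ✓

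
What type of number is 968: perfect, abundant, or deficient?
abundant

Proper divisors of 968: sum = 1 + 2 + 4 + 8 + 11 + 22 + 44 + 88 + 121 + 242 + 484 = 1027
Since 1027 > 968, 968 is abundant.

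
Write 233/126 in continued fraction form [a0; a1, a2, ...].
[1; 1, 5, 1, 1, 1, 2, 2]

Euclidean algorithm steps:
233 = 1 × 126 + 107
126 = 1 × 107 + 19
107 = 5 × 19 + 12
19 = 1 × 12 + 7
12 = 1 × 7 + 5
7 = 1 × 5 + 2
5 = 2 × 2 + 1
2 = 2 × 1 + 0
Continued fraction: [1; 1, 5, 1, 1, 1, 2, 2]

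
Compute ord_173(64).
86

173 is prime, so ord(64) divides φ(173) = 172.
Divisors of 172: 1, 2, 4, 43, 86, 172.
Repeated squaring: 64^1 ≡ 64, 64^2 ≡ 117, 64^4 ≡ 22, 64^8 ≡ 138, 64^16 ≡ 14, 64^32 ≡ 23, 64^64 ≡ 10, 64^128 ≡ 100 (mod 173).
Test 64^d mod 173 for each divisor d in increasing order:
64^1 ≡ 64
64^2 ≡ 117
64^4 ≡ 22
64^43 = 64^32·64^8·64^2·64^1 ≡ 172
64^86 = 64^64·64^16·64^4·64^2 ≡ 1  ← first divisor giving 1
The order is 86.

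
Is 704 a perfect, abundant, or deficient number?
abundant

Proper divisors of 704: sum = 1 + 2 + 4 + 8 + 11 + 16 + 22 + 32 + 44 + 64 + 88 + 176 + 352 = 820
Since 820 > 704, 704 is abundant.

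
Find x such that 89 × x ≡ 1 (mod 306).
251

gcd(89, 306) = 1, so the inverse exists.
Extended Euclidean algorithm on (306, 89):
306 = 3 × 89 + 39  ⟹  39 = (1)·306 + (-3)·89
89 = 2 × 39 + 11  ⟹  11 = (-2)·306 + (7)·89
39 = 3 × 11 + 6  ⟹  6 = (7)·306 + (-24)·89
11 = 1 × 6 + 5  ⟹  5 = (-9)·306 + (31)·89
6 = 1 × 5 + 1  ⟹  1 = (16)·306 + (-55)·89
So (-55)·89 ≡ 1 (mod 306), i.e. 89^(-1) ≡ -55 ≡ 251 (mod 306).
Check: 89 × 251 = 22339 ≡ 1 (mod 306)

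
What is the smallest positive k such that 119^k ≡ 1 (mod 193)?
64

193 is prime, so ord(119) divides φ(193) = 192.
Divisors of 192: 1, 2, 3, 4, 6, 8, 12, 16, 24, 32, 48, 64, 96, 192.
Repeated squaring: 119^1 ≡ 119, 119^2 ≡ 72, 119^4 ≡ 166, 119^8 ≡ 150, 119^16 ≡ 112, 119^32 ≡ 192, 119^64 ≡ 1, 119^128 ≡ 1 (mod 193).
Test 119^d mod 193 for each divisor d in increasing order:
119^1 ≡ 119
119^2 ≡ 72
119^3 = 119^2·119^1 ≡ 76
119^4 ≡ 166
119^6 = 119^4·119^2 ≡ 179
119^8 ≡ 150
119^12 = 119^8·119^4 ≡ 3
119^16 ≡ 112
119^24 = 119^16·119^8 ≡ 9
119^32 ≡ 192
119^48 = 119^32·119^16 ≡ 81
119^64 ≡ 1  ← first divisor giving 1
The order is 64.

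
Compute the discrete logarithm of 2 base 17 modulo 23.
16

Baby-step giant-step with step n = ⌈√23⌉ = 5.
Baby steps 17^j mod 23 (j:value) for j=0..4: 0:1, 1:17, 2:13, 3:14, 4:8.
Giant-step multiplier: 17^(-5) ≡ 17^(22-5) = 17^17 ≡ 11 (mod 23).
Giant steps γ_i = 2·11^i mod 23: γ_0=2, γ_1=22, γ_2=12, γ_3=17 (in table at j=1).
x = i·n + j = 3·5 + 1 = 16.
Check: 17^16 ≡ 2 (mod 23).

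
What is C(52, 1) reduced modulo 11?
8

Using Lucas' theorem:
Write n=52 and k=1 in base 11:
n in base 11: [4, 8]
k in base 11: [0, 1]
C(52,1) mod 11 = ∏ C(n_i, k_i) mod 11
Digit binomials (mod 11): C(4,0) = 1; C(8,1) = 8
Product: 1 × 8 = 8 ≡ 8 (mod 11)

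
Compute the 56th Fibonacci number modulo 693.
525

Matrix identity: Q^n = [[F_(n+1), F_n], [F_n, F_(n-1)]] with Q = [[1,1],[1,0]].
n = 56 = 111000₂. Square-and-multiply, entries mod 693:
Q^1 = [[1,1],[1,0]]
Q^3 = (Q^1)²·Q = [[3,2],[2,1]]
Q^7 = (Q^3)²·Q = [[21,13],[13,8]]
Q^14 = (Q^7)² = [[610,377],[377,233]]
Q^28 = (Q^14)² = [[23,417],[417,299]]
Q^56 = (Q^28)² = [[475,525],[525,643]]
F_56 mod 693 = Q^56[0][1] = 525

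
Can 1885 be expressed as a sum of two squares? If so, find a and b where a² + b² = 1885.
6² + 43² (a=6, b=43)

Factorization: 1885 = 5 × 13 × 29
By Fermat: n is sum of two squares iff every prime p ≡ 3 (mod 4) appears to even power.
All primes ≡ 3 (mod 4) appear to even power.
Search a = 0, 1, 2, … for 1885 - a² a perfect square: first hit at a = 6: 1885 - 36 = 1849 = 43².
1885 = 6² + 43² = 36 + 1849 ✓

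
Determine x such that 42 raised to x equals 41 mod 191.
175

Baby-step giant-step with step n = ⌈√191⌉ = 14.
Baby steps 42^j mod 191 (j:value) for j=0..13: 0:1, 1:42, 2:45, 3:171, 4:115, 5:55, 6:18, 7:183, 8:46, 9:22, 10:160, 11:35, 12:133, 13:47.
Giant-step multiplier: 42^(-14) ≡ 42^(190-14) = 42^176 ≡ 3 (mod 191).
Giant steps γ_i = 41·3^i mod 191: γ_0=41, γ_1=123, γ_2=178, γ_3=152, γ_4=74, γ_5=31, γ_6=93, γ_7=88, γ_8=73, γ_9=28, γ_10=84, γ_11=61, γ_12=183 (in table at j=7).
x = i·n + j = 12·14 + 7 = 175.
Check: 42^175 ≡ 41 (mod 191).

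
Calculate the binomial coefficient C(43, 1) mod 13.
4

Using Lucas' theorem:
Write n=43 and k=1 in base 13:
n in base 13: [3, 4]
k in base 13: [0, 1]
C(43,1) mod 13 = ∏ C(n_i, k_i) mod 13
Digit binomials (mod 13): C(3,0) = 1; C(4,1) = 4
Product: 1 × 4 = 4 ≡ 4 (mod 13)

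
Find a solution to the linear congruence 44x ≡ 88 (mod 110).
x ≡ 2 (mod 5)

gcd(44, 110) = 22, which divides 88, so solutions exist.
Divide through by 22: 2x ≡ 4 (mod 5).
Find 2^(-1) mod 5 by the extended Euclidean algorithm:
5 = 2 × 2 + 1  ⟹  1 = (1)·5 + (-2)·2
So (-2)·2 ≡ 1 (mod 5), i.e. 2^(-1) ≡ -2 ≡ 3 (mod 5).
x ≡ 3 × 4 = 12 ≡ 2 (mod 5).
Check: 44 × 2 = 88 ≡ 88 (mod 110).
x ≡ 2 (mod 5), giving 22 solutions mod 110.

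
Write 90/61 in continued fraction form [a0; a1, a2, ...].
[1; 2, 9, 1, 2]

Euclidean algorithm steps:
90 = 1 × 61 + 29
61 = 2 × 29 + 3
29 = 9 × 3 + 2
3 = 1 × 2 + 1
2 = 2 × 1 + 0
Continued fraction: [1; 2, 9, 1, 2]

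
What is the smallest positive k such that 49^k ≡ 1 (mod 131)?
65

131 is prime, so ord(49) divides φ(131) = 130.
Divisors of 130: 1, 2, 5, 10, 13, 26, 65, 130.
Repeated squaring: 49^1 ≡ 49, 49^2 ≡ 43, 49^4 ≡ 15, 49^8 ≡ 94, 49^16 ≡ 59, 49^32 ≡ 75, 49^64 ≡ 123, 49^128 ≡ 64 (mod 131).
Test 49^d mod 131 for each divisor d in increasing order:
49^1 ≡ 49
49^2 ≡ 43
49^5 = 49^4·49^1 ≡ 80
49^10 = 49^8·49^2 ≡ 112
49^13 = 49^8·49^4·49^1 ≡ 53
49^26 = 49^16·49^8·49^2 ≡ 58
49^65 = 49^64·49^1 ≡ 1  ← first divisor giving 1
The order is 65.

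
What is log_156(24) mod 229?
61

Baby-step giant-step with step n = ⌈√229⌉ = 16.
Baby steps 156^j mod 229 (j:value) for j=0..15: 0:1, 1:156, 2:62, 3:54, 4:180, 5:142, 6:168, 7:102, 8:111, 9:141, 10:12, 11:40, 12:57, 13:190, 14:99, 15:101.
Giant-step multiplier: 156^(-16) ≡ 156^(228-16) = 156^212 ≡ 173 (mod 229).
Giant steps γ_i = 24·173^i mod 229: γ_0=24, γ_1=30, γ_2=152, γ_3=190 (in table at j=13).
x = i·n + j = 3·16 + 13 = 61.
Check: 156^61 ≡ 24 (mod 229).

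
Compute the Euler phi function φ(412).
204

412 = 2^2 × 103
φ(n) = n × ∏(1 - 1/p) for each prime p dividing n
φ(412) = 412 × (1 - 1/2) × (1 - 1/103) = 204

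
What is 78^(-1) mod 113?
71

gcd(78, 113) = 1, so the inverse exists.
Extended Euclidean algorithm on (113, 78):
113 = 1 × 78 + 35  ⟹  35 = (1)·113 + (-1)·78
78 = 2 × 35 + 8  ⟹  8 = (-2)·113 + (3)·78
35 = 4 × 8 + 3  ⟹  3 = (9)·113 + (-13)·78
8 = 2 × 3 + 2  ⟹  2 = (-20)·113 + (29)·78
3 = 1 × 2 + 1  ⟹  1 = (29)·113 + (-42)·78
So (-42)·78 ≡ 1 (mod 113), i.e. 78^(-1) ≡ -42 ≡ 71 (mod 113).
Check: 78 × 71 = 5538 ≡ 1 (mod 113)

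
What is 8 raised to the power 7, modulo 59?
56

Repeated squaring. Binary of 7 = 111.
8^1 ≡ 8 (mod 59); 8^2 ≡ 5 (mod 59); 8^4 ≡ 25 (mod 59)
8^7 = 8^1 × 8^2 × 8^4 ≡ 56 (mod 59)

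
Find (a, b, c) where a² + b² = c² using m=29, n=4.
(825, 232, 857)

Euclid's formula: a = m² - n², b = 2mn, c = m² + n²
m = 29, n = 4
a = 29² - 4² = 841 - 16 = 825
b = 2 × 29 × 4 = 232
c = 29² + 4² = 841 + 16 = 857
Verification: 825² + 232² = 680625 + 53824 = 734449 = 857² ✓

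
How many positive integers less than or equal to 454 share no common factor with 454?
226

454 = 2 × 227
φ(n) = n × ∏(1 - 1/p) for each prime p dividing n
φ(454) = 454 × (1 - 1/2) × (1 - 1/227) = 226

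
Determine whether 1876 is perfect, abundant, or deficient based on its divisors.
abundant

Proper divisors of 1876: sum = 1 + 2 + 4 + 7 + 14 + 28 + 67 + 134 + 268 + 469 + 938 = 1932
Since 1932 > 1876, 1876 is abundant.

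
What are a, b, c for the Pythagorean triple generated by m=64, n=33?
(3007, 4224, 5185)

Euclid's formula: a = m² - n², b = 2mn, c = m² + n²
m = 64, n = 33
a = 64² - 33² = 4096 - 1089 = 3007
b = 2 × 64 × 33 = 4224
c = 64² + 33² = 4096 + 1089 = 5185
Verification: 3007² + 4224² = 9042049 + 17842176 = 26884225 = 5185² ✓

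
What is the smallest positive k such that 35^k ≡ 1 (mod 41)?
40

41 is prime, so ord(35) divides φ(41) = 40.
Divisors of 40: 1, 2, 4, 5, 8, 10, 20, 40.
Repeated squaring: 35^1 ≡ 35, 35^2 ≡ 36, 35^4 ≡ 25, 35^8 ≡ 10, 35^16 ≡ 18, 35^32 ≡ 37 (mod 41).
Test 35^d mod 41 for each divisor d in increasing order:
35^1 ≡ 35
35^2 ≡ 36
35^4 ≡ 25
35^5 = 35^4·35^1 ≡ 14
35^8 ≡ 10
35^10 = 35^8·35^2 ≡ 32
35^20 = 35^16·35^4 ≡ 40
35^40 = 35^32·35^8 ≡ 1  ← first divisor giving 1
The order is 40.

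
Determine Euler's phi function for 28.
12

28 = 2^2 × 7
φ(n) = n × ∏(1 - 1/p) for each prime p dividing n
φ(28) = 28 × (1 - 1/2) × (1 - 1/7) = 12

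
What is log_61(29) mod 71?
2

Baby-step giant-step with step n = ⌈√71⌉ = 9.
Baby steps 61^j mod 71 (j:value) for j=0..8: 0:1, 1:61, 2:29, 3:65, 4:60, 5:39, 6:36, 7:66, 8:50.
h = 29 is already in the table at j=2, so x = 2.
Check: 61^2 ≡ 29 (mod 71).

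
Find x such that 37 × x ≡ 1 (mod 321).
295

gcd(37, 321) = 1, so the inverse exists.
Extended Euclidean algorithm on (321, 37):
321 = 8 × 37 + 25  ⟹  25 = (1)·321 + (-8)·37
37 = 1 × 25 + 12  ⟹  12 = (-1)·321 + (9)·37
25 = 2 × 12 + 1  ⟹  1 = (3)·321 + (-26)·37
So (-26)·37 ≡ 1 (mod 321), i.e. 37^(-1) ≡ -26 ≡ 295 (mod 321).
Check: 37 × 295 = 10915 ≡ 1 (mod 321)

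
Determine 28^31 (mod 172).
104

Repeated squaring. Binary of 31 = 11111.
28^1 ≡ 28 (mod 172); 28^2 ≡ 96 (mod 172); 28^4 ≡ 100 (mod 172); 28^8 ≡ 24 (mod 172); 28^16 ≡ 60 (mod 172)
28^31 = 28^1 × 28^2 × 28^4 × 28^8 × 28^16 ≡ 104 (mod 172)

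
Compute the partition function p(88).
44108109

p(n) counts ways to write n as a sum of positive integers (order ignored).
Euler's pentagonal recurrence: p(k) = p(k-1) + p(k-2) - p(k-5) - p(k-7) + p(k-12) + p(k-15) - ... (offsets j(3j∓1)/2, signs ++--, p(0)=1, p(<0)=0).
DP table for k = 0..87: p(0)=1, p(1)=1, p(2)=2, p(3)=3, p(4)=5, p(5)=7, p(6)=11, p(7)=15, p(8)=22, p(9)=30, p(10)=42, p(11)=56, p(12)=77, p(13)=101, p(14)=135, p(15)=176, p(16)=231, p(17)=297, p(18)=385, p(19)=490, p(20)=627, p(21)=792, p(22)=1002, p(23)=1255, p(24)=1575, p(25)=1958, p(26)=2436, p(27)=3010, p(28)=3718, p(29)=4565, p(30)=5604, p(31)=6842, p(32)=8349, p(33)=10143, p(34)=12310, p(35)=14883, p(36)=17977, p(37)=21637, p(38)=26015, p(39)=31185, p(40)=37338, p(41)=44583, p(42)=53174, p(43)=63261, p(44)=75175, p(45)=89134, p(46)=105558, p(47)=124754, p(48)=147273, p(49)=173525, p(50)=204226, p(51)=239943, p(52)=281589, p(53)=329931, p(54)=386155, p(55)=451276, p(56)=526823, p(57)=614154, p(58)=715220, p(59)=831820, p(60)=966467, p(61)=1121505, p(62)=1300156, p(63)=1505499, p(64)=1741630, p(65)=2012558, p(66)=2323520, p(67)=2679689, p(68)=3087735, p(69)=3554345, p(70)=4087968, p(71)=4697205, p(72)=5392783, p(73)=6185689, p(74)=7089500, p(75)=8118264, p(76)=9289091, p(77)=10619863, p(78)=12132164, p(79)=13848650, p(80)=15796476, p(81)=18004327, p(82)=20506255, p(83)=23338469, p(84)=26543660, p(85)=30167357, p(86)=34262962, p(87)=38887673.
Final step: p(88) = p(87) + p(86) - p(83) - p(81) + p(76) + p(73) - p(66) - p(62) + p(53) + p(48) - p(37) - p(31) + p(18) + p(11)
= 38887673 + 34262962 - 23338469 - 18004327 + 9289091 + 6185689 - 2323520 - 1300156 + 329931 + 147273 - 21637 - 6842 + 385 + 56
= 44108109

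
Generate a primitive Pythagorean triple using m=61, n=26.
(3045, 3172, 4397)

Euclid's formula: a = m² - n², b = 2mn, c = m² + n²
m = 61, n = 26
a = 61² - 26² = 3721 - 676 = 3045
b = 2 × 61 × 26 = 3172
c = 61² + 26² = 3721 + 676 = 4397
Verification: 3045² + 3172² = 9272025 + 10061584 = 19333609 = 4397² ✓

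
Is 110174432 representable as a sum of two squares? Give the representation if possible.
Not possible

Factorization: 110174432 = 2^5 × 151^3
By Fermat: n is sum of two squares iff every prime p ≡ 3 (mod 4) appears to even power.
Prime(s) ≡ 3 (mod 4) with odd exponent: [(151, 3)]
Therefore 110174432 cannot be expressed as a² + b².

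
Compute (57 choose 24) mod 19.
0

Using Lucas' theorem:
Write n=57 and k=24 in base 19:
n in base 19: [3, 0]
k in base 19: [1, 5]
C(57,24) mod 19 = ∏ C(n_i, k_i) mod 19
Digit binomials (mod 19): C(3,1) = 3; C(0,5) = 0 (k_i > n_i)
Product: 3 × 0 = 0 ≡ 0 (mod 19)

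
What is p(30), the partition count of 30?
5604

p(n) counts ways to write n as a sum of positive integers (order ignored).
Euler's pentagonal recurrence: p(k) = p(k-1) + p(k-2) - p(k-5) - p(k-7) + p(k-12) + p(k-15) - ... (offsets j(3j∓1)/2, signs ++--, p(0)=1, p(<0)=0).
DP table for k = 0..29: p(0)=1, p(1)=1, p(2)=2, p(3)=3, p(4)=5, p(5)=7, p(6)=11, p(7)=15, p(8)=22, p(9)=30, p(10)=42, p(11)=56, p(12)=77, p(13)=101, p(14)=135, p(15)=176, p(16)=231, p(17)=297, p(18)=385, p(19)=490, p(20)=627, p(21)=792, p(22)=1002, p(23)=1255, p(24)=1575, p(25)=1958, p(26)=2436, p(27)=3010, p(28)=3718, p(29)=4565.
Final step: p(30) = p(29) + p(28) - p(25) - p(23) + p(18) + p(15) - p(8) - p(4)
= 4565 + 3718 - 1958 - 1255 + 385 + 176 - 22 - 5
= 5604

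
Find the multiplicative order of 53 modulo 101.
100

101 is prime, so ord(53) divides φ(101) = 100.
Divisors of 100: 1, 2, 4, 5, 10, 20, 25, 50, 100.
Repeated squaring: 53^1 ≡ 53, 53^2 ≡ 82, 53^4 ≡ 58, 53^8 ≡ 31, 53^16 ≡ 52, 53^32 ≡ 78, 53^64 ≡ 24 (mod 101).
Test 53^d mod 101 for each divisor d in increasing order:
53^1 ≡ 53
53^2 ≡ 82
53^4 ≡ 58
53^5 = 53^4·53^1 ≡ 44
53^10 = 53^8·53^2 ≡ 17
53^20 = 53^16·53^4 ≡ 87
53^25 = 53^16·53^8·53^1 ≡ 91
53^50 = 53^32·53^16·53^2 ≡ 100
53^100 = 53^64·53^32·53^4 ≡ 1  ← first divisor giving 1
The order is 100.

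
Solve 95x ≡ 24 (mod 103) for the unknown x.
x ≡ 100 (mod 103)

gcd(95, 103) = 1, which divides 24, so solutions exist.
Find 95^(-1) mod 103 by the extended Euclidean algorithm:
103 = 1 × 95 + 8  ⟹  8 = (1)·103 + (-1)·95
95 = 11 × 8 + 7  ⟹  7 = (-11)·103 + (12)·95
8 = 1 × 7 + 1  ⟹  1 = (12)·103 + (-13)·95
So (-13)·95 ≡ 1 (mod 103), i.e. 95^(-1) ≡ -13 ≡ 90 (mod 103).
x ≡ 90 × 24 = 2160 ≡ 100 (mod 103).
Check: 95 × 100 = 9500 ≡ 24 (mod 103).
Unique solution: x ≡ 100 (mod 103)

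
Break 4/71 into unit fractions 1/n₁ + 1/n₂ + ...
1/18 + 1/1278

Greedy algorithm:
4/71: ceiling(71/4) = 18, use 1/18
1/1278: ceiling(1278/1) = 1278, use 1/1278
Result: 4/71 = 1/18 + 1/1278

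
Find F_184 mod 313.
207

Matrix identity: Q^n = [[F_(n+1), F_n], [F_n, F_(n-1)]] with Q = [[1,1],[1,0]].
n = 184 = 10111000₂. Square-and-multiply, entries mod 313:
Q^1 = [[1,1],[1,0]]
Q^2 = (Q^1)² = [[2,1],[1,1]]
Q^5 = (Q^2)²·Q = [[8,5],[5,3]]
Q^11 = (Q^5)²·Q = [[144,89],[89,55]]
Q^23 = (Q^11)²·Q = [[44,174],[174,183]]
Q^46 = (Q^23)² = [[286,60],[60,226]]
Q^92 = (Q^46)² = [[260,46],[46,214]]
Q^184 = (Q^92)² = [[230,207],[207,23]]
F_184 mod 313 = Q^184[0][1] = 207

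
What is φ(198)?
60

198 = 2 × 3^2 × 11
φ(n) = n × ∏(1 - 1/p) for each prime p dividing n
φ(198) = 198 × (1 - 1/2) × (1 - 1/3) × (1 - 1/11) = 60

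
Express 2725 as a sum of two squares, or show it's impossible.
15² + 50² (a=15, b=50)

Factorization: 2725 = 5^2 × 109
By Fermat: n is sum of two squares iff every prime p ≡ 3 (mod 4) appears to even power.
All primes ≡ 3 (mod 4) appear to even power.
Search a = 0, 1, 2, … for 2725 - a² a perfect square: first hit at a = 15: 2725 - 225 = 2500 = 50².
2725 = 15² + 50² = 225 + 2500 ✓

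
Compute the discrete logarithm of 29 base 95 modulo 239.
176

Baby-step giant-step with step n = ⌈√239⌉ = 16.
Baby steps 95^j mod 239 (j:value) for j=0..15: 0:1, 1:95, 2:182, 3:82, 4:142, 5:106, 6:32, 7:172, 8:88, 9:234, 10:3, 11:46, 12:68, 13:7, 14:187, 15:79.
Giant-step multiplier: 95^(-16) ≡ 95^(238-16) = 95^222 ≡ 122 (mod 239).
Giant steps γ_i = 29·122^i mod 239: γ_0=29, γ_1=192, γ_2=2, γ_3=5, γ_4=132, γ_5=91, γ_6=108, γ_7=31, γ_8=197, γ_9=134, γ_10=96, γ_11=1 (in table at j=0).
x = i·n + j = 11·16 + 0 = 176.
Check: 95^176 ≡ 29 (mod 239).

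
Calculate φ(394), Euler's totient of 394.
196

394 = 2 × 197
φ(n) = n × ∏(1 - 1/p) for each prime p dividing n
φ(394) = 394 × (1 - 1/2) × (1 - 1/197) = 196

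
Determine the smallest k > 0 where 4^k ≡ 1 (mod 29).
14

29 is prime, so ord(4) divides φ(29) = 28.
Divisors of 28: 1, 2, 4, 7, 14, 28.
Repeated squaring: 4^1 ≡ 4, 4^2 ≡ 16, 4^4 ≡ 24, 4^8 ≡ 25, 4^16 ≡ 16 (mod 29).
Test 4^d mod 29 for each divisor d in increasing order:
4^1 ≡ 4
4^2 ≡ 16
4^4 ≡ 24
4^7 = 4^4·4^2·4^1 ≡ 28
4^14 = 4^8·4^4·4^2 ≡ 1  ← first divisor giving 1
The order is 14.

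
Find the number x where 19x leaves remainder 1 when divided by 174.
55

gcd(19, 174) = 1, so the inverse exists.
Extended Euclidean algorithm on (174, 19):
174 = 9 × 19 + 3  ⟹  3 = (1)·174 + (-9)·19
19 = 6 × 3 + 1  ⟹  1 = (-6)·174 + (55)·19
So (55)·19 ≡ 1 (mod 174), i.e. 19^(-1) ≡ 55 (mod 174).
Check: 19 × 55 = 1045 ≡ 1 (mod 174)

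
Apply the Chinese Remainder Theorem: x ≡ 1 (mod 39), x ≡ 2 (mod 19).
40

Using Chinese Remainder Theorem:
M = 39 × 19 = 741
M1 = 19, M2 = 39
y1 = 19^(-1) mod 39 = 37
y2 = 39^(-1) mod 19 = 1
x = (1×19×37 + 2×39×1) mod 741 = 40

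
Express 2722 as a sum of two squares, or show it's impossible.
11² + 51² (a=11, b=51)

Factorization: 2722 = 2 × 1361
By Fermat: n is sum of two squares iff every prime p ≡ 3 (mod 4) appears to even power.
All primes ≡ 3 (mod 4) appear to even power.
Search a = 0, 1, 2, … for 2722 - a² a perfect square: first hit at a = 11: 2722 - 121 = 2601 = 51².
2722 = 11² + 51² = 121 + 2601 ✓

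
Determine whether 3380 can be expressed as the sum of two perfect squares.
4² + 58² (a=4, b=58)

Factorization: 3380 = 2^2 × 5 × 13^2
By Fermat: n is sum of two squares iff every prime p ≡ 3 (mod 4) appears to even power.
All primes ≡ 3 (mod 4) appear to even power.
Search a = 0, 1, 2, … for 3380 - a² a perfect square: first hit at a = 4: 3380 - 16 = 3364 = 58².
3380 = 4² + 58² = 16 + 3364 ✓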